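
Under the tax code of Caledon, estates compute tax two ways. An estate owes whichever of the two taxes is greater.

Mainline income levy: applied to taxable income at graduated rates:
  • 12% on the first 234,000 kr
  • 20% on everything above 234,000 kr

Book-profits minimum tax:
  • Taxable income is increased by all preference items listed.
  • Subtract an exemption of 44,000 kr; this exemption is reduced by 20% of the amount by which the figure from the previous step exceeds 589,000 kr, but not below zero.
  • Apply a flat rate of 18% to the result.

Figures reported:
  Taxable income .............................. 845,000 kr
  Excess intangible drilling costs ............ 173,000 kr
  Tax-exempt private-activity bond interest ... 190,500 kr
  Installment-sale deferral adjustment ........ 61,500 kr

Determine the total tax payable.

Mainline income levy:
  234,000 kr × 12% = 28,080 kr
  611,000 kr × 20% = 122,200 kr
  → 150,280 kr

Book-profits minimum tax:
  Adjusted income: 845,000 kr + 173,000 kr + 190,500 kr + 61,500 kr = 1,270,000 kr
  Exemption: 20% × (1,270,000 kr − 589,000 kr) = 136,200 kr ≥ 44,000 kr, so the exemption is fully phased out
  Base: 1,270,000 kr − 0 kr = 1,270,000 kr
  1,270,000 kr × 18% = 228,600 kr

228,600 kr > 150,280 kr, so the book-profits minimum tax is the binding amount.

228,600 kr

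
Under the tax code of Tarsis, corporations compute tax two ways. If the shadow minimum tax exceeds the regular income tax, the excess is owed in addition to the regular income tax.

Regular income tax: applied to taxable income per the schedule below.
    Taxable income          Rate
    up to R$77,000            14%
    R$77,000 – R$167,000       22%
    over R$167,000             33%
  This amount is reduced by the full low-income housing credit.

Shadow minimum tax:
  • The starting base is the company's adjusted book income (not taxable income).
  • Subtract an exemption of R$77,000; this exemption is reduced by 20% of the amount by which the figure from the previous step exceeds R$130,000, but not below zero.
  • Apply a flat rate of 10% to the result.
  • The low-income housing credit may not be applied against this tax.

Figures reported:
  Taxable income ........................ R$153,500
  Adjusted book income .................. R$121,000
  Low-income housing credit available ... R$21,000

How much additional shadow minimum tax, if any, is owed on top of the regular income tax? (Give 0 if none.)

Regular income tax:
  R$77,000 × 14% = R$10,780
  R$76,500 × 22% = R$16,830
  → R$27,610
  Less low-income housing credit R$21,000 → R$6,610

Shadow minimum tax:
  Base (adjusted book income): R$121,000
  Exemption: R$121,000 ≤ R$130,000, so full R$77,000 applies
  Base: R$121,000 − R$77,000 = R$44,000
  R$44,000 × 10% = R$4,400

R$4,400 ≤ R$6,610, so no add-on is due.

R$0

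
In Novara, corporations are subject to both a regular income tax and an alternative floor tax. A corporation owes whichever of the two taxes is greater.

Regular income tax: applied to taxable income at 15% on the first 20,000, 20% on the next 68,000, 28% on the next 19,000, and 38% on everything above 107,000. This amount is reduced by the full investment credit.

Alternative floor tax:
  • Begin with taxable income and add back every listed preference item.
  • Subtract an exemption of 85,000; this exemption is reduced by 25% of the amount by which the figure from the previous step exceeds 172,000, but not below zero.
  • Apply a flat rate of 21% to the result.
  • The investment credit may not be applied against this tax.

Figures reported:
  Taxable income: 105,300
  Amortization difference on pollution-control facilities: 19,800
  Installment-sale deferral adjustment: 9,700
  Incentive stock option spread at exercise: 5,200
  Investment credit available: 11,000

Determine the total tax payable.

Regular income tax:
  20,000 × 15% = 3,000
  68,000 × 20% = 13,600
  17,300 × 28% = 4,844
  → 21,444
  Less investment credit 11,000 → 10,444

Alternative floor tax:
  Adjusted income: 105,300 + 19,800 + 9,700 + 5,200 = 140,000
  Exemption: 140,000 ≤ 172,000, so full 85,000 applies
  Base: 140,000 − 85,000 = 55,000
  55,000 × 21% = 11,550

11,550 > 10,444, so the alternative floor tax is the binding amount.

11,550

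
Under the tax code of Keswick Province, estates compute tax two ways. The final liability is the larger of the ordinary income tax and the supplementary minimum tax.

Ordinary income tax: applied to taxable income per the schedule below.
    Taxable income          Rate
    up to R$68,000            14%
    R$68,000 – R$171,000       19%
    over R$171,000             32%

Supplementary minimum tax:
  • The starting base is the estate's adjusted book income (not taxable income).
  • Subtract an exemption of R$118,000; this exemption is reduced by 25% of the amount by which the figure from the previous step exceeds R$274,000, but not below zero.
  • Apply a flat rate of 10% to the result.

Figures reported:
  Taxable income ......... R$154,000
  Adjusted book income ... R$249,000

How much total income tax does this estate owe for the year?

Supplementary minimum tax:
  Base (adjusted book income): R$249,000
  Exemption: R$249,000 ≤ R$274,000, so full R$118,000 applies
  Base: R$249,000 − R$118,000 = R$131,000
  R$131,000 × 10% = R$13,100

Ordinary income tax:
  R$68,000 × 14% = R$9,520
  R$86,000 × 19% = R$16,340
  → R$25,860

R$25,860 > R$13,100, so the ordinary income tax governs.

R$25,860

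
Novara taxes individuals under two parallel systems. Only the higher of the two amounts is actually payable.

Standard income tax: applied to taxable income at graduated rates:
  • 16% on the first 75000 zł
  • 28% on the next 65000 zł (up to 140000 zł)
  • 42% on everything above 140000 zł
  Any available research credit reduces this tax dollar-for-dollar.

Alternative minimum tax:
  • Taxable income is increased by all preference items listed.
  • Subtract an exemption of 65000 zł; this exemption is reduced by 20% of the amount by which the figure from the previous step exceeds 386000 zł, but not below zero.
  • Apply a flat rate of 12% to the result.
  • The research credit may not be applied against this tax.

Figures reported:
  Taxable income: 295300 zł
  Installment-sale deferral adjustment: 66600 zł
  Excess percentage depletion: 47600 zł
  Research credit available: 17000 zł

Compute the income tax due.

Standard income tax:
  75000 zł × 16% = 12000 zł
  65000 zł × 28% = 18200 zł
  155300 zł × 42% = 65226 zł
  → 95426 zł
  Less research credit 17000 zł → 78426 zł

Alternative minimum tax:
  Adjusted income: 295300 zł + 66600 zł + 47600 zł = 409500 zł
  Exemption: 65000 zł − 20% × (409500 zł − 386000 zł) = 65000 zł − 4700 zł = 60300 zł
  Base: 409500 zł − 60300 zł = 349200 zł
  349200 zł × 12% = 41904 zł

78426 zł > 41904 zł, so the standard income tax governs.

78426 zł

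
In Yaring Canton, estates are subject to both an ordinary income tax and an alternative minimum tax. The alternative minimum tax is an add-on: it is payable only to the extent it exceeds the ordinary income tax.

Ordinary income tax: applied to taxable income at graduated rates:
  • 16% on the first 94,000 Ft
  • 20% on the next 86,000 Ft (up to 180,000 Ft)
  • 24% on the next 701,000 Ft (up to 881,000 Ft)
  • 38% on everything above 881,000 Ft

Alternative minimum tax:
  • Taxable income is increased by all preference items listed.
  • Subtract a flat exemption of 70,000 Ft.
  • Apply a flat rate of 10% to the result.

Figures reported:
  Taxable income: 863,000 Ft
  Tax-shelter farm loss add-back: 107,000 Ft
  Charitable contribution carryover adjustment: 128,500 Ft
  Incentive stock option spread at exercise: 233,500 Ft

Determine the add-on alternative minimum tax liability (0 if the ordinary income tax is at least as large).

Alternative minimum tax:
  Adjusted income: 863,000 Ft + 107,000 Ft + 128,500 Ft + 233,500 Ft = 1,332,000 Ft
  Less exemption 70,000 Ft → base 1,262,000 Ft
  1,262,000 Ft × 10% = 126,200 Ft

Ordinary income tax:
  94,000 Ft × 16% = 15,040 Ft
  86,000 Ft × 20% = 17,200 Ft
  683,000 Ft × 24% = 163,920 Ft
  → 196,160 Ft

126,200 Ft ≤ 196,160 Ft, so no add-on is due.

0 Ft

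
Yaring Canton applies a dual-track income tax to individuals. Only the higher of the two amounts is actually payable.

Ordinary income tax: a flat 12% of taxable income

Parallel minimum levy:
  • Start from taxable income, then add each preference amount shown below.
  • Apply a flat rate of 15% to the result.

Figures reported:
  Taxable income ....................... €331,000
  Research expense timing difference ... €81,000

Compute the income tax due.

€61,800

Parallel minimum levy:
  Adjusted income: €331,000 + €81,000 = €412,000
  €412,000 × 15% = €61,800

Ordinary income tax:
  €331,000 × 12% = €39,720

€61,800 > €39,720, so the parallel minimum levy is the binding amount.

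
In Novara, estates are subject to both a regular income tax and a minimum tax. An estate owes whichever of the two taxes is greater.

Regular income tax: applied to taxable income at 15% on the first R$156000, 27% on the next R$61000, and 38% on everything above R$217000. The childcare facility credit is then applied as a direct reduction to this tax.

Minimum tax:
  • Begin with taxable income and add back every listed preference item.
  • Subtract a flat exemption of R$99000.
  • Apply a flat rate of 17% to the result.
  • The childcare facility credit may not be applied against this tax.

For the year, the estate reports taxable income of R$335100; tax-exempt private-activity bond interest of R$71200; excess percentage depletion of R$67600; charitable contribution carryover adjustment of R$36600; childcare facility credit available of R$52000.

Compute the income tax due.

R$69955

Minimum tax:
  Adjusted income: R$335100 + R$71200 + R$67600 + R$36600 = R$510500
  Less exemption R$99000 → base R$411500
  R$411500 × 17% = R$69955

Regular income tax:
  R$156000 × 15% = R$23400
  R$61000 × 27% = R$16470
  R$118100 × 38% = R$44878
  → R$84748
  Less childcare facility credit R$52000 → R$32748

R$69955 > R$32748, so the minimum tax is the binding amount.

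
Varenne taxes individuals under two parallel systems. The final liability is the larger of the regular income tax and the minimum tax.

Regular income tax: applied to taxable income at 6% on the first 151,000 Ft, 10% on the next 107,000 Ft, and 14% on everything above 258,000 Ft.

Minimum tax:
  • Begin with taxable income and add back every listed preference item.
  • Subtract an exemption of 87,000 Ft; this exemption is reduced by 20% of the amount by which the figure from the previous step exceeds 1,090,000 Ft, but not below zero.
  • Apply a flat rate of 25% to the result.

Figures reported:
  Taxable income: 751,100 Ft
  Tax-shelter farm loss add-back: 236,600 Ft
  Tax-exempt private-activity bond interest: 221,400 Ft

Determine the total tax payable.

Regular income tax:
  151,000 Ft × 6% = 9,060 Ft
  107,000 Ft × 10% = 10,700 Ft
  493,100 Ft × 14% = 69,034 Ft
  → 88,794 Ft

Minimum tax:
  Adjusted income: 751,100 Ft + 236,600 Ft + 221,400 Ft = 1,209,100 Ft
  Exemption: 87,000 Ft − 20% × (1,209,100 Ft − 1,090,000 Ft) = 87,000 Ft − 23,820 Ft = 63,180 Ft
  Base: 1,209,100 Ft − 63,180 Ft = 1,145,920 Ft
  1,145,920 Ft × 25% = 286,480 Ft

286,480 Ft > 88,794 Ft, so the minimum tax is the binding amount.

286,480 Ft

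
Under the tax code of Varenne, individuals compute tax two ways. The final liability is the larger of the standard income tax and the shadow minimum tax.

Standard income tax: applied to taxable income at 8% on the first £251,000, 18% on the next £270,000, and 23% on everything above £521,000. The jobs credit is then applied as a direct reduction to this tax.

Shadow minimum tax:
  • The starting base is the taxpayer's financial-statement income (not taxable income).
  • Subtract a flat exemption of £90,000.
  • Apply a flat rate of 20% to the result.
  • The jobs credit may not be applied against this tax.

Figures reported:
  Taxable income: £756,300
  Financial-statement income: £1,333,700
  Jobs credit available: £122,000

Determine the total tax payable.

Standard income tax:
  £251,000 × 8% = £20,080
  £270,000 × 18% = £48,600
  £235,300 × 23% = £54,119
  → £122,799
  Less jobs credit £122,000 → £799

Shadow minimum tax:
  Base (financial-statement income): £1,333,700
  Less exemption £90,000 → base £1,243,700
  £1,243,700 × 20% = £248,740

£248,740 > £799, so the shadow minimum tax is the binding amount.

£248,740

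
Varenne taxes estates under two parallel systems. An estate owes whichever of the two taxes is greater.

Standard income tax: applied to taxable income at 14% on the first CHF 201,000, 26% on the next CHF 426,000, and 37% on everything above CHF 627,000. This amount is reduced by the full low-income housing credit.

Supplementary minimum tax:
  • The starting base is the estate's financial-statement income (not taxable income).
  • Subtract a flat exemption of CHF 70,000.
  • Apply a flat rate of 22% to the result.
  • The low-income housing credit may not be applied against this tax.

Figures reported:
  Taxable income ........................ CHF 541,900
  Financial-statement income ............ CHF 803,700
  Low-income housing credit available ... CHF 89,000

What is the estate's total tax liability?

Supplementary minimum tax:
  Base (financial-statement income): CHF 803,700
  Less exemption CHF 70,000 → base CHF 733,700
  CHF 733,700 × 22% = CHF 161,414

Standard income tax:
  CHF 201,000 × 14% = CHF 28,140
  CHF 340,900 × 26% = CHF 88,634
  → CHF 116,774
  Less low-income housing credit CHF 89,000 → CHF 27,774

CHF 161,414 > CHF 27,774, so the supplementary minimum tax is the binding amount.

CHF 161,414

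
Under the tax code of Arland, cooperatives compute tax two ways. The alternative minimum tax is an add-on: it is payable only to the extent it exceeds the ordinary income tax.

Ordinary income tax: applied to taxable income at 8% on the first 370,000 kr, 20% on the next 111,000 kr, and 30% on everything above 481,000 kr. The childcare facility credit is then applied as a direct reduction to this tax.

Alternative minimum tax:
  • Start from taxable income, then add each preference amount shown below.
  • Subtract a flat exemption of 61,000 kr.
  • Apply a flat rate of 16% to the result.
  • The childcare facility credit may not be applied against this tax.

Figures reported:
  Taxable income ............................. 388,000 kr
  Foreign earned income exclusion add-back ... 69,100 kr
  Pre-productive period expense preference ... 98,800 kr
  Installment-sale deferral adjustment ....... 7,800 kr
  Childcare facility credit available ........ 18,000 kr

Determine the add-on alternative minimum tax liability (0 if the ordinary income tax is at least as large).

65,232 kr

Ordinary income tax:
  370,000 kr × 8% = 29,600 kr
  18,000 kr × 20% = 3,600 kr
  → 33,200 kr
  Less childcare facility credit 18,000 kr → 15,200 kr

Alternative minimum tax:
  Adjusted income: 388,000 kr + 69,100 kr + 98,800 kr + 7,800 kr = 563,700 kr
  Less exemption 61,000 kr → base 502,700 kr
  502,700 kr × 16% = 80,432 kr

Excess of alternative minimum tax over ordinary income tax: 80,432 kr − 15,200 kr = 65,232 kr.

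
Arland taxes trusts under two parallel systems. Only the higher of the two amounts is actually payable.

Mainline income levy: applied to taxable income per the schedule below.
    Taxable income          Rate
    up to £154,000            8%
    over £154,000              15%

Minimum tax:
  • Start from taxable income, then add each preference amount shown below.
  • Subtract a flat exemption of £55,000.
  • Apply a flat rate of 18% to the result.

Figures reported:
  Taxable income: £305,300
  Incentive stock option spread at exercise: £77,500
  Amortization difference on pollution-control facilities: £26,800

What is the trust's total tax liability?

Mainline income levy:
  £154,000 × 8% = £12,320
  £151,300 × 15% = £22,695
  → £35,015

Minimum tax:
  Adjusted income: £305,300 + £77,500 + £26,800 = £409,600
  Less exemption £55,000 → base £354,600
  £354,600 × 18% = £63,828

£63,828 > £35,015, so the minimum tax is the binding amount.

£63,828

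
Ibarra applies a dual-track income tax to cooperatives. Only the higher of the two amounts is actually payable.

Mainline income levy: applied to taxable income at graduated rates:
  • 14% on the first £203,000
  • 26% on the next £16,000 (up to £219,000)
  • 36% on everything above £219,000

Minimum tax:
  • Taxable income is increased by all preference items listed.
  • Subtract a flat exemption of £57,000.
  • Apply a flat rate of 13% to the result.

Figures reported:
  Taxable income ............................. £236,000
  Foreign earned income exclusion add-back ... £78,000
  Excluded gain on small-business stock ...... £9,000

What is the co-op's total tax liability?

£38,700

Minimum tax:
  Adjusted income: £236,000 + £78,000 + £9,000 = £323,000
  Less exemption £57,000 → base £266,000
  £266,000 × 13% = £34,580

Mainline income levy:
  £203,000 × 14% = £28,420
  £16,000 × 26% = £4,160
  £17,000 × 36% = £6,120
  → £38,700

£38,700 > £34,580, so the mainline income levy governs.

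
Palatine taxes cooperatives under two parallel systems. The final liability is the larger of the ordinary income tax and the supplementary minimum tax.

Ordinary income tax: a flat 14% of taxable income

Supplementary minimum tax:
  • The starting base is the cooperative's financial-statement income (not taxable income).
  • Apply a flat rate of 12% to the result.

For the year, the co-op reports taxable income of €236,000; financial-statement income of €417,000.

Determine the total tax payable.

€50,040

Supplementary minimum tax:
  Base (financial-statement income): €417,000
  €417,000 × 12% = €50,040

Ordinary income tax:
  €236,000 × 14% = €33,040

€50,040 > €33,040, so the supplementary minimum tax is the binding amount.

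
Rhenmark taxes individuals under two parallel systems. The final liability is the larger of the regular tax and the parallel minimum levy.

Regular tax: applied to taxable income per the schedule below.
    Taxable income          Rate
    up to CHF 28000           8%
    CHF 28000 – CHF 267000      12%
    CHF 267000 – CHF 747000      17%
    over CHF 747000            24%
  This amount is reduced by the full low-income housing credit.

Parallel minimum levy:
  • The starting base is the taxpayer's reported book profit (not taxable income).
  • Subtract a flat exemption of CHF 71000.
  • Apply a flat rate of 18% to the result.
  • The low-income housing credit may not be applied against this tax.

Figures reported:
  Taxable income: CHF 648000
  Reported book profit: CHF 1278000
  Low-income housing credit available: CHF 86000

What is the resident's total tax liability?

CHF 217260

Parallel minimum levy:
  Base (reported book profit): CHF 1278000
  Less exemption CHF 71000 → base CHF 1207000
  CHF 1207000 × 18% = CHF 217260

Regular tax:
  CHF 28000 × 8% = CHF 2240
  CHF 239000 × 12% = CHF 28680
  CHF 381000 × 17% = CHF 64770
  → CHF 95690
  Less low-income housing credit CHF 86000 → CHF 9690

CHF 217260 > CHF 9690, so the parallel minimum levy is the binding amount.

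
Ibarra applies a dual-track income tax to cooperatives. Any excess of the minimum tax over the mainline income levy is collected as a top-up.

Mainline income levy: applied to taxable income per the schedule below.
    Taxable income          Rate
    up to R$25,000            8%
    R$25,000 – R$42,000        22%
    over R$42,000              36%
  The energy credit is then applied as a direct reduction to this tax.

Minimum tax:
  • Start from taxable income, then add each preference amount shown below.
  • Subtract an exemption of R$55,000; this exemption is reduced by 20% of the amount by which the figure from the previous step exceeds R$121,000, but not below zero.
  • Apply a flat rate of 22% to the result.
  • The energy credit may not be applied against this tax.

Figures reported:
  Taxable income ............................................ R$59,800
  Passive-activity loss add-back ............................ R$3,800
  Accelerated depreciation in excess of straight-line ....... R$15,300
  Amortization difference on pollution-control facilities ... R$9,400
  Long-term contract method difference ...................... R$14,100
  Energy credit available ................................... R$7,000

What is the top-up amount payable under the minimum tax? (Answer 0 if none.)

R$5,280

Mainline income levy:
  R$25,000 × 8% = R$2,000
  R$17,000 × 22% = R$3,740
  R$17,800 × 36% = R$6,408
  → R$12,148
  Less energy credit R$7,000 → R$5,148

Minimum tax:
  Adjusted income: R$59,800 + R$3,800 + R$15,300 + R$9,400 + R$14,100 = R$102,400
  Exemption: R$102,400 ≤ R$121,000, so full R$55,000 applies
  Base: R$102,400 − R$55,000 = R$47,400
  R$47,400 × 22% = R$10,428

Excess of minimum tax over mainline income levy: R$10,428 − R$5,148 = R$5,280.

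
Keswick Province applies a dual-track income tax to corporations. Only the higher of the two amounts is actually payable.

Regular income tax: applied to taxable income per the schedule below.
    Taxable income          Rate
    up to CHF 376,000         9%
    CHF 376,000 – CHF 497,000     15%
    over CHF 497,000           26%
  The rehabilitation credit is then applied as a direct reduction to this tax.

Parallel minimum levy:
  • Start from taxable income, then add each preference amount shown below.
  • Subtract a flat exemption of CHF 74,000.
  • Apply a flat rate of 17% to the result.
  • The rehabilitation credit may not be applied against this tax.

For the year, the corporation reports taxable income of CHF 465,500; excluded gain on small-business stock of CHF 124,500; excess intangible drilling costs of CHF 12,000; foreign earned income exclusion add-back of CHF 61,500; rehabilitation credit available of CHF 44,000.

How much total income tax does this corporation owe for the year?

CHF 100,215

Regular income tax:
  CHF 376,000 × 9% = CHF 33,840
  CHF 89,500 × 15% = CHF 13,425
  → CHF 47,265
  Less rehabilitation credit CHF 44,000 → CHF 3,265

Parallel minimum levy:
  Adjusted income: CHF 465,500 + CHF 124,500 + CHF 12,000 + CHF 61,500 = CHF 663,500
  Less exemption CHF 74,000 → base CHF 589,500
  CHF 589,500 × 17% = CHF 100,215

CHF 100,215 > CHF 3,265, so the parallel minimum levy is the binding amount.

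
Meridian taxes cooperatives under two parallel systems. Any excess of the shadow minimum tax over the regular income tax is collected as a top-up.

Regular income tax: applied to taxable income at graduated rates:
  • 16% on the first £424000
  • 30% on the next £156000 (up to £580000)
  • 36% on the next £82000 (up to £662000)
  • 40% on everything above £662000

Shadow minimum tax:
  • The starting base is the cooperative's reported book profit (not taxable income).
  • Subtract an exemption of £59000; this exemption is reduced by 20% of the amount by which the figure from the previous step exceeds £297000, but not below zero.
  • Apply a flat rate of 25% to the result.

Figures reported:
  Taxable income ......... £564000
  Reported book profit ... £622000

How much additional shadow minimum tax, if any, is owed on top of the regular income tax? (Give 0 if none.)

Shadow minimum tax:
  Base (reported book profit): £622000
  Exemption: 20% × (£622000 − £297000) = £65000 ≥ £59000, so the exemption is fully phased out
  Base: £622000 − £0 = £622000
  £622000 × 25% = £155500

Regular income tax:
  £424000 × 16% = £67840
  £140000 × 30% = £42000
  → £109840

Excess of shadow minimum tax over regular income tax: £155500 − £109840 = £45660.

£45660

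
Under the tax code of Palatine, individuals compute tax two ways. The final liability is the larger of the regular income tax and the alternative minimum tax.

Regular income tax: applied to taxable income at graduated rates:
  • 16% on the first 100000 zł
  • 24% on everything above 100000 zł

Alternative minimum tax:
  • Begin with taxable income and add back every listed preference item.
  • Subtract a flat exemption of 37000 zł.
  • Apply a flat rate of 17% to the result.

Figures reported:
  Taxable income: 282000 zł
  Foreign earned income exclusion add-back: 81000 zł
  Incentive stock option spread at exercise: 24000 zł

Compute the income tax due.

Regular income tax:
  100000 zł × 16% = 16000 zł
  182000 zł × 24% = 43680 zł
  → 59680 zł

Alternative minimum tax:
  Adjusted income: 282000 zł + 81000 zł + 24000 zł = 387000 zł
  Less exemption 37000 zł → base 350000 zł
  350000 zł × 17% = 59500 zł

59680 zł > 59500 zł, so the regular income tax governs.

59680 zł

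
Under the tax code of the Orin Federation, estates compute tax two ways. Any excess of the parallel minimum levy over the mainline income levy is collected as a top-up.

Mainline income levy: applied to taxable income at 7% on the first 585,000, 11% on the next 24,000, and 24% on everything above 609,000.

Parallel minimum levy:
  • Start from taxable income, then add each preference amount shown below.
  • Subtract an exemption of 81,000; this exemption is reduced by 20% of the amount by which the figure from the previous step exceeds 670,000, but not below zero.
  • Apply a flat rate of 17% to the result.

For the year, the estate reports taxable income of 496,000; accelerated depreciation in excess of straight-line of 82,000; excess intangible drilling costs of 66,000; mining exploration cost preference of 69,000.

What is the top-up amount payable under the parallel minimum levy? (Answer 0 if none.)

74,182

Parallel minimum levy:
  Adjusted income: 496,000 + 82,000 + 66,000 + 69,000 = 713,000
  Exemption: 81,000 − 20% × (713,000 − 670,000) = 81,000 − 8,600 = 72,400
  Base: 713,000 − 72,400 = 640,600
  640,600 × 17% = 108,902

Mainline income levy:
  496,000 × 7% = 34,720

Excess of parallel minimum levy over mainline income levy: 108,902 − 34,720 = 74,182.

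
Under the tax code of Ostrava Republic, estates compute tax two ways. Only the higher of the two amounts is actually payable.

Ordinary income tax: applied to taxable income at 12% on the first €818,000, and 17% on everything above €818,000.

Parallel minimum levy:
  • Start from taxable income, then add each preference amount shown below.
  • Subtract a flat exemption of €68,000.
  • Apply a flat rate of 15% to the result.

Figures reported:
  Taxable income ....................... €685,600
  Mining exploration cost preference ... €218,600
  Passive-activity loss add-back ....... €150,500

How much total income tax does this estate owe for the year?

€148,005

Ordinary income tax:
  €685,600 × 12% = €82,272

Parallel minimum levy:
  Adjusted income: €685,600 + €218,600 + €150,500 = €1,054,700
  Less exemption €68,000 → base €986,700
  €986,700 × 15% = €148,005

€148,005 > €82,272, so the parallel minimum levy is the binding amount.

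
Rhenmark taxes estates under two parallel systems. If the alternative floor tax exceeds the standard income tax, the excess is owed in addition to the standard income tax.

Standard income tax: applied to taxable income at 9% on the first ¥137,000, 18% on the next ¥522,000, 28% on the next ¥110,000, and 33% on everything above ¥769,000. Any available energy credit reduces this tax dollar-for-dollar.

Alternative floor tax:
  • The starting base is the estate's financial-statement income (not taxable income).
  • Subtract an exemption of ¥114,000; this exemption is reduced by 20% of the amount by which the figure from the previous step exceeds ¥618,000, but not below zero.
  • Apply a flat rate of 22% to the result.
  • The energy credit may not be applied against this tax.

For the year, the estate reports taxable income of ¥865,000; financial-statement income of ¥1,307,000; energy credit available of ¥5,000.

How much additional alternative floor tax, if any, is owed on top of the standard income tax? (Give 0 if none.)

Standard income tax:
  ¥137,000 × 9% = ¥12,330
  ¥522,000 × 18% = ¥93,960
  ¥110,000 × 28% = ¥30,800
  ¥96,000 × 33% = ¥31,680
  → ¥168,770
  Less energy credit ¥5,000 → ¥163,770

Alternative floor tax:
  Base (financial-statement income): ¥1,307,000
  Exemption: 20% × (¥1,307,000 − ¥618,000) = ¥137,800 ≥ ¥114,000, so the exemption is fully phased out
  Base: ¥1,307,000 − ¥0 = ¥1,307,000
  ¥1,307,000 × 22% = ¥287,540

Excess of alternative floor tax over standard income tax: ¥287,540 − ¥163,770 = ¥123,770.

¥123,770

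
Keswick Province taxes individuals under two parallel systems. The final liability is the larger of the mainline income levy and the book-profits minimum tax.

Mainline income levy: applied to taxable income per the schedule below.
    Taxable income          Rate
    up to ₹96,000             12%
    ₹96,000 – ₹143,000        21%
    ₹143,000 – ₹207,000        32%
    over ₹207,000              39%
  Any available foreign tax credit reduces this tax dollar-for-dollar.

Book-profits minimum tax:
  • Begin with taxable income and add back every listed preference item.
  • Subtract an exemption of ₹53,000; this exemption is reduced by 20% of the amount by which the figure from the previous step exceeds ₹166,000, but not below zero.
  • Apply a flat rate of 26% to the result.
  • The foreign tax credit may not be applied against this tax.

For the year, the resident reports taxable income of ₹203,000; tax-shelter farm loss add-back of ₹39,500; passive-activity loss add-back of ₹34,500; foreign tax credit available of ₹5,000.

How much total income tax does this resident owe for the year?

₹64,012

Book-profits minimum tax:
  Adjusted income: ₹203,000 + ₹39,500 + ₹34,500 = ₹277,000
  Exemption: ₹53,000 − 20% × (₹277,000 − ₹166,000) = ₹53,000 − ₹22,200 = ₹30,800
  Base: ₹277,000 − ₹30,800 = ₹246,200
  ₹246,200 × 26% = ₹64,012

Mainline income levy:
  ₹96,000 × 12% = ₹11,520
  ₹47,000 × 21% = ₹9,870
  ₹60,000 × 32% = ₹19,200
  → ₹40,590
  Less foreign tax credit ₹5,000 → ₹35,590

₹64,012 > ₹35,590, so the book-profits minimum tax is the binding amount.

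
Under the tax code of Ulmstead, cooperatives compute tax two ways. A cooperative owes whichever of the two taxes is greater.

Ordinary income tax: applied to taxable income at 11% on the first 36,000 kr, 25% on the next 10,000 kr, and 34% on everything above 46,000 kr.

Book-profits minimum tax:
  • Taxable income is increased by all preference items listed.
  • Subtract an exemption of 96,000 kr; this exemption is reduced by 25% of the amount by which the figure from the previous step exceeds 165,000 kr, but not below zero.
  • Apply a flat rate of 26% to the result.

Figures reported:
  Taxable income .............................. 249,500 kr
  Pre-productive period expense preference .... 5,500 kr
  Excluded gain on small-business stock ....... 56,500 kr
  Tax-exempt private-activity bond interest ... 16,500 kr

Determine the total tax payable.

75,650 kr

Ordinary income tax:
  36,000 kr × 11% = 3,960 kr
  10,000 kr × 25% = 2,500 kr
  203,500 kr × 34% = 69,190 kr
  → 75,650 kr

Book-profits minimum tax:
  Adjusted income: 249,500 kr + 5,500 kr + 56,500 kr + 16,500 kr = 328,000 kr
  Exemption: 96,000 kr − 25% × (328,000 kr − 165,000 kr) = 96,000 kr − 40,750 kr = 55,250 kr
  Base: 328,000 kr − 55,250 kr = 272,750 kr
  272,750 kr × 26% = 70,915 kr

75,650 kr > 70,915 kr, so the ordinary income tax governs.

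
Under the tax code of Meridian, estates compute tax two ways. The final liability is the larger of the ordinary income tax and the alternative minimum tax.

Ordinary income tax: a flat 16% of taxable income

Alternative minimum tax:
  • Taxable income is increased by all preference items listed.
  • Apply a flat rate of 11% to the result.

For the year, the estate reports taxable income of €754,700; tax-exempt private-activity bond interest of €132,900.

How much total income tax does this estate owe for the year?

Ordinary income tax:
  €754,700 × 16% = €120,752

Alternative minimum tax:
  Adjusted income: €754,700 + €132,900 = €887,600
  €887,600 × 11% = €97,636

€120,752 > €97,636, so the ordinary income tax governs.

€120,752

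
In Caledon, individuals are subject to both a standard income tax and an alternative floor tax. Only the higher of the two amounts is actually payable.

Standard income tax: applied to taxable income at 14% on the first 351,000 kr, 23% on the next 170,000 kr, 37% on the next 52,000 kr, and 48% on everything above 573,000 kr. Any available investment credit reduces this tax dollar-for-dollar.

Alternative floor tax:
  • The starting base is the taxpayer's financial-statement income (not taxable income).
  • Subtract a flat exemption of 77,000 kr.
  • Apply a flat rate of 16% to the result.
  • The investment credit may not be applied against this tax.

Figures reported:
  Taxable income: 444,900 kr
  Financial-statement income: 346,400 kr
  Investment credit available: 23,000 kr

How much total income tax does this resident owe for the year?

Standard income tax:
  351,000 kr × 14% = 49,140 kr
  93,900 kr × 23% = 21,597 kr
  → 70,737 kr
  Less investment credit 23,000 kr → 47,737 kr

Alternative floor tax:
  Base (financial-statement income): 346,400 kr
  Less exemption 77,000 kr → base 269,400 kr
  269,400 kr × 16% = 43,104 kr

47,737 kr > 43,104 kr, so the standard income tax governs.

47,737 kr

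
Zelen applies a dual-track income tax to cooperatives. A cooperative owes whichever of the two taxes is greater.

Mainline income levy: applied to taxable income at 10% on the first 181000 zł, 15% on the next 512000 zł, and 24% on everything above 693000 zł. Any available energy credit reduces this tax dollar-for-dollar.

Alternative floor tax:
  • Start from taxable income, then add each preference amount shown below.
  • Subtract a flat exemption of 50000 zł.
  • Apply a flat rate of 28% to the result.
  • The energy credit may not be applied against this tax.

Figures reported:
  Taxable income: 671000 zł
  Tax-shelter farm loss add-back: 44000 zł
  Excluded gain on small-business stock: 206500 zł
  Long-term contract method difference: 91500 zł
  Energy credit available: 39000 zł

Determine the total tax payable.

269640 zł

Mainline income levy:
  181000 zł × 10% = 18100 zł
  490000 zł × 15% = 73500 zł
  → 91600 zł
  Less energy credit 39000 zł → 52600 zł

Alternative floor tax:
  Adjusted income: 671000 zł + 44000 zł + 206500 zł + 91500 zł = 1013000 zł
  Less exemption 50000 zł → base 963000 zł
  963000 zł × 28% = 269640 zł

269640 zł > 52600 zł, so the alternative floor tax is the binding amount.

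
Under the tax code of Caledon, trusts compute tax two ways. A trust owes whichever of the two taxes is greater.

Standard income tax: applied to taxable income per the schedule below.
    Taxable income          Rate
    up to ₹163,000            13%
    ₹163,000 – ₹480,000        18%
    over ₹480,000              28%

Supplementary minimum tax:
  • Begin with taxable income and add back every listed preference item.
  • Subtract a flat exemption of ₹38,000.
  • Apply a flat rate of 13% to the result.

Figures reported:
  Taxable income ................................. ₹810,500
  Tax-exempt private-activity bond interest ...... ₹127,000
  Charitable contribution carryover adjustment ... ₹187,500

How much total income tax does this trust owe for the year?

₹170,790

Standard income tax:
  ₹163,000 × 13% = ₹21,190
  ₹317,000 × 18% = ₹57,060
  ₹330,500 × 28% = ₹92,540
  → ₹170,790

Supplementary minimum tax:
  Adjusted income: ₹810,500 + ₹127,000 + ₹187,500 = ₹1,125,000
  Less exemption ₹38,000 → base ₹1,087,000
  ₹1,087,000 × 13% = ₹141,310

₹170,790 > ₹141,310, so the standard income tax governs.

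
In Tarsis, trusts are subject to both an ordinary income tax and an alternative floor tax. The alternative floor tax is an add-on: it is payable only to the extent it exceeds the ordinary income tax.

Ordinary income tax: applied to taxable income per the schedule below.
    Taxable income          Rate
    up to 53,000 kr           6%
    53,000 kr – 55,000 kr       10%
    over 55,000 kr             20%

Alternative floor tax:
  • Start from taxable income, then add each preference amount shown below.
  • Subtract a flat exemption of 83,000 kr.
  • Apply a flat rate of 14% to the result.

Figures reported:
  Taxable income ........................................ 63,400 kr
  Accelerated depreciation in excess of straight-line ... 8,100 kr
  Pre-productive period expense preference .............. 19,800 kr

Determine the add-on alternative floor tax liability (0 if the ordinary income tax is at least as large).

Ordinary income tax:
  53,000 kr × 6% = 3,180 kr
  2,000 kr × 10% = 200 kr
  8,400 kr × 20% = 1,680 kr
  → 5,060 kr

Alternative floor tax:
  Adjusted income: 63,400 kr + 8,100 kr + 19,800 kr = 91,300 kr
  Less exemption 83,000 kr → base 8,300 kr
  8,300 kr × 14% = 1,162 kr

1,162 kr ≤ 5,060 kr, so no add-on is due.

0 kr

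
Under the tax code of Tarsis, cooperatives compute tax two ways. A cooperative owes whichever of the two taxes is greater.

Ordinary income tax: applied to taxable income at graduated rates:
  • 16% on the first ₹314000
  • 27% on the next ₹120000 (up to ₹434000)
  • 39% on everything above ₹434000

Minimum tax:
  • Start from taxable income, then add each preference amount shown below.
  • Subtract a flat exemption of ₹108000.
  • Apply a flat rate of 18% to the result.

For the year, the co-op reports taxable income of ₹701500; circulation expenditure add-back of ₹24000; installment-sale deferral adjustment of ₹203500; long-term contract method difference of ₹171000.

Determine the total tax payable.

Ordinary income tax:
  ₹314000 × 16% = ₹50240
  ₹120000 × 27% = ₹32400
  ₹267500 × 39% = ₹104325
  → ₹186965

Minimum tax:
  Adjusted income: ₹701500 + ₹24000 + ₹203500 + ₹171000 = ₹1100000
  Less exemption ₹108000 → base ₹992000
  ₹992000 × 18% = ₹178560

₹186965 > ₹178560, so the ordinary income tax governs.

₹186965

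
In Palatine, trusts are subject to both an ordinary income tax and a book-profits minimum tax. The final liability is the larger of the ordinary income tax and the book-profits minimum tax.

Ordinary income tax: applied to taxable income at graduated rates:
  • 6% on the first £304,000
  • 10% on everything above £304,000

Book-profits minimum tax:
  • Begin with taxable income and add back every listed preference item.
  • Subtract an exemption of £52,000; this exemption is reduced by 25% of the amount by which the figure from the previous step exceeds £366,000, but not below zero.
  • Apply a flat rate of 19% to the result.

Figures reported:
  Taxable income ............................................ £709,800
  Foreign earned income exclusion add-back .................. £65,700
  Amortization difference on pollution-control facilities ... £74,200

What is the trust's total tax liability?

£161,443

Ordinary income tax:
  £304,000 × 6% = £18,240
  £405,800 × 10% = £40,580
  → £58,820

Book-profits minimum tax:
  Adjusted income: £709,800 + £65,700 + £74,200 = £849,700
  Exemption: 25% × (£849,700 − £366,000) = £120,925 ≥ £52,000, so the exemption is fully phased out
  Base: £849,700 − £0 = £849,700
  £849,700 × 19% = £161,443

£161,443 > £58,820, so the book-profits minimum tax is the binding amount.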